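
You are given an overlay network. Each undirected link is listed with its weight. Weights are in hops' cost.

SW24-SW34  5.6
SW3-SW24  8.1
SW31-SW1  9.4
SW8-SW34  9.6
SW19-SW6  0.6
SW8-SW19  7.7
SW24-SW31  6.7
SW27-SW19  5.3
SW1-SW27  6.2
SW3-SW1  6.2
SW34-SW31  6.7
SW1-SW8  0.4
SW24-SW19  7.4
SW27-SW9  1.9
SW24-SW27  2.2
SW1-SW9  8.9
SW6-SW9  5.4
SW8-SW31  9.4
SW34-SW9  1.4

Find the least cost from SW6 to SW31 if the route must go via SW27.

Shortest SW6→SW27: SW6–SW19–SW27 = 5.9
Shortest SW27→SW31: SW27–SW24–SW31 = 8.9
Total via SW27: 5.9 + 8.9 = 14.8 hops' cost.

14.8 hops' cost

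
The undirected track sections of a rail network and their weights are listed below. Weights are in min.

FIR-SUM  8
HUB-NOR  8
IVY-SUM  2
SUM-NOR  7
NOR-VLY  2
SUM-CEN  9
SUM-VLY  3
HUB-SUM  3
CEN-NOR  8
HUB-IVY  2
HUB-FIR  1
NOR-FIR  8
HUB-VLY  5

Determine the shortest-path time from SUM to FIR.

Shortest distances from SUM:
SUM: 0
IVY: 2  (via SUM)
VLY: 3  (via SUM)
HUB: 3  (via SUM)
FIR: 4  (via HUB)
Shortest route: SUM–HUB–FIR = 4 min.

4 min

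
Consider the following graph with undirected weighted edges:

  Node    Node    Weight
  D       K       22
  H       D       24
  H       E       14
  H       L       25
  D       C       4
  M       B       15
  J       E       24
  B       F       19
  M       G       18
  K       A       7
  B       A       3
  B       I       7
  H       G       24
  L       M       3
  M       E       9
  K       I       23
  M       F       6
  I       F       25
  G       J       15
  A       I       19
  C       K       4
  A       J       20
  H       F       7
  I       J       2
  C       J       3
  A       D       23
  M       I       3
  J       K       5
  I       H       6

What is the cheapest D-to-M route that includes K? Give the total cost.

Shortest D→K: D–C–K = 8
Shortest K→M: K–J–I–M = 10
Total via K: 8 + 10 = 18.

18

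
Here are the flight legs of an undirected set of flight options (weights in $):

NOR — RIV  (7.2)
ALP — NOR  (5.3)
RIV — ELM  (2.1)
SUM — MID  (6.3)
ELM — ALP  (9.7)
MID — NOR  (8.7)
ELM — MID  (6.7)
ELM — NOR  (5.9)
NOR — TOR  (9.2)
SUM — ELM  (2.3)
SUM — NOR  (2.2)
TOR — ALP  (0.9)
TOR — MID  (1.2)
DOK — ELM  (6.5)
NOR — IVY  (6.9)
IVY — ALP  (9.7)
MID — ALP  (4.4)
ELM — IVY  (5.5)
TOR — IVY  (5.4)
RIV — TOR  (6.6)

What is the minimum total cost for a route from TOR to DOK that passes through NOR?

Shortest TOR→NOR: TOR → ALP → NOR = 6.2
Shortest NOR→DOK: NOR → SUM → ELM → DOK = 11
Total via NOR: 6.2 + 11 = $17.2.

$17.2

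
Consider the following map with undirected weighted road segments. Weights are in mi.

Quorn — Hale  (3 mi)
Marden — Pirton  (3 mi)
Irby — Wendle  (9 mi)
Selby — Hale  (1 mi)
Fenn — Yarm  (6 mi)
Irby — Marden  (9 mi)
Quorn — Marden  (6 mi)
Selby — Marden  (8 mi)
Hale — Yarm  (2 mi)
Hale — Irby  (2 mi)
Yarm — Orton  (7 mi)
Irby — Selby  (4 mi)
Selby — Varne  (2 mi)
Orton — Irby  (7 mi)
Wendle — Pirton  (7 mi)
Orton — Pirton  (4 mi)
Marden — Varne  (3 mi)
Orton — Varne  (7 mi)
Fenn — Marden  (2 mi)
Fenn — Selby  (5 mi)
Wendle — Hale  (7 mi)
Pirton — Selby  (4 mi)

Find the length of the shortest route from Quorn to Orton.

12 mi

Enumerating some paths:
Quorn → Hale → Selby → Varne → Orton: 3+1+2+7 = 13
Quorn → Hale → Irby → Orton: 3+2+7 = 12
Cheapest is Quorn → Hale → Irby → Orton at 12 mi.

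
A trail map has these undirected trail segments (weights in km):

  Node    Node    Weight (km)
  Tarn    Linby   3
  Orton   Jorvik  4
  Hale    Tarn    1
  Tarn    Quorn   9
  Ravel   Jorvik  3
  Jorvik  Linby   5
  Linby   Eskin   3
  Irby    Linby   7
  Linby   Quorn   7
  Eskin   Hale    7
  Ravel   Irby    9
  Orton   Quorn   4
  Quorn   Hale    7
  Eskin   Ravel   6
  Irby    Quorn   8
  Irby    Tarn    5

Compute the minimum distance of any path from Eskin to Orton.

12 km

Shortest distances from Eskin:
Eskin: 0
Linby: 3  (via Eskin)
Ravel: 6  (via Eskin)
Tarn: 6  (via Linby)
Hale: 7  (via Eskin)
Jorvik: 8  (via Linby)
Irby: 10  (via Linby)
Quorn: 10  (via Linby)
Orton: 12  (via Jorvik)
Shortest route: Eskin–Linby–Jorvik–Orton = 12 km.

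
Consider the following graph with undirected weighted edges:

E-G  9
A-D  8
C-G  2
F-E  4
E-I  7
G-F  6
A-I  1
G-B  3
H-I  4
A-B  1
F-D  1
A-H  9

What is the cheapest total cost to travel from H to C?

Settle nodes by increasing distance from H:
H: 0
I: 4  (via H)
A: 5  (via I)
B: 6  (via A)
G: 9  (via B)
C: 11  (via G)
Shortest route: H–I–A–B–G–C = 11.

11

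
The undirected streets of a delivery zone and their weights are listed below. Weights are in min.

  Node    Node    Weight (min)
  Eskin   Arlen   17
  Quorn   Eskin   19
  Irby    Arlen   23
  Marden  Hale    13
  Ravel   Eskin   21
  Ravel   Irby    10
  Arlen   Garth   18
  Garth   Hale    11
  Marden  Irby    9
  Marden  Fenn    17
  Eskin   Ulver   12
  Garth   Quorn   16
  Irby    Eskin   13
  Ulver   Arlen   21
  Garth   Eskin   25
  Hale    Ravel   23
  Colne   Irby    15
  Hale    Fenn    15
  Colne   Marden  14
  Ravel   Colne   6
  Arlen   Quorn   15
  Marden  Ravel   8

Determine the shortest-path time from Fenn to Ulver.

Enumerating some paths:
Fenn → Marden → Irby → Eskin → Ulver: 17+9+13+12 = 51
Fenn → Marden → Ravel → Eskin → Ulver: 17+8+21+12 = 58
The minimum is 51 min via Fenn → Marden → Irby → Eskin → Ulver.

51 min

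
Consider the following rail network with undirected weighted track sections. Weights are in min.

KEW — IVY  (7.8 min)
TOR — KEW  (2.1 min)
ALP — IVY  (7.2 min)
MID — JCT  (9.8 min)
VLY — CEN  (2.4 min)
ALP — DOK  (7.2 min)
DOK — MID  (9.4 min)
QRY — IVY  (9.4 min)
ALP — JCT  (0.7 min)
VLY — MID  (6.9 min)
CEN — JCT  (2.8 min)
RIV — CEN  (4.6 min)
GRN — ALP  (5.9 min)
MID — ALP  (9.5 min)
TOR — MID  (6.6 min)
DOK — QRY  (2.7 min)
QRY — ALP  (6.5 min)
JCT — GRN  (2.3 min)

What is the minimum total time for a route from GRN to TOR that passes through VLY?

Best GRN to VLY: GRN → JCT → CEN → VLY costing 7.5
Shortest VLY→TOR: VLY → MID → TOR = 13.5
Total via VLY: 7.5 + 13.5 = 21 min.

21 min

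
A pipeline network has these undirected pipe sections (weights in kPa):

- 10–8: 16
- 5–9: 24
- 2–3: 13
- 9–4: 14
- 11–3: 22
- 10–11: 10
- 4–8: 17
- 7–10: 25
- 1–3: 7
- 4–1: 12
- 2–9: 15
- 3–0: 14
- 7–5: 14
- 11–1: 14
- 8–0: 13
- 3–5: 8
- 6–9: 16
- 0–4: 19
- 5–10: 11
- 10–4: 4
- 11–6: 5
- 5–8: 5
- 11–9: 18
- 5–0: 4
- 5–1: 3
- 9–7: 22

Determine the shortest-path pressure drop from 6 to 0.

Compare a few routes:
6 - 11 - 1 - 5 - 0: 5+14+3+4 = 26
6 - 11 - 10 - 5 - 0: 5+10+11+4 = 30
6 - 11 - 10 - 4 - 0: 5+10+4+19 = 38
The minimum is 26 kPa via 6 - 11 - 1 - 5 - 0.

26 kPa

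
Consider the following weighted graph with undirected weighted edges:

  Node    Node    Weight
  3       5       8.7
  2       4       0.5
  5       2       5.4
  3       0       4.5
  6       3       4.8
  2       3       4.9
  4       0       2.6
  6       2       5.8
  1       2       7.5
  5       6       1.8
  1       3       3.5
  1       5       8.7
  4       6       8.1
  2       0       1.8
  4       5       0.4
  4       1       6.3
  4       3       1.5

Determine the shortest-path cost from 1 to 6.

Settle nodes by increasing distance from 1:
1: 0
3: 3.5  (via 1)
4: 5  (via 3)
5: 5.4  (via 4)
2: 5.5  (via 4)
6: 7.2  (via 5)
Shortest route: 1 → 3 → 4 → 5 → 6 = 7.2.

7.2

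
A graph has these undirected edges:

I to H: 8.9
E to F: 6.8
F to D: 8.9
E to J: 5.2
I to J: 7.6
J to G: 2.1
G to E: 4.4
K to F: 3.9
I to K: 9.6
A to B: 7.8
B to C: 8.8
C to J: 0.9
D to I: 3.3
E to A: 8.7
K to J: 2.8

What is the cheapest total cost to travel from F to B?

Shortest distances from F:
F: 0
K: 3.9  (via F)
J: 6.7  (via K)
E: 6.8  (via F)
C: 7.6  (via J)
G: 8.8  (via J)
D: 8.9  (via F)
I: 12.2  (via D)
A: 15.5  (via E)
B: 16.4  (via C)
Shortest route: F → K → J → C → B = 16.4.

16.4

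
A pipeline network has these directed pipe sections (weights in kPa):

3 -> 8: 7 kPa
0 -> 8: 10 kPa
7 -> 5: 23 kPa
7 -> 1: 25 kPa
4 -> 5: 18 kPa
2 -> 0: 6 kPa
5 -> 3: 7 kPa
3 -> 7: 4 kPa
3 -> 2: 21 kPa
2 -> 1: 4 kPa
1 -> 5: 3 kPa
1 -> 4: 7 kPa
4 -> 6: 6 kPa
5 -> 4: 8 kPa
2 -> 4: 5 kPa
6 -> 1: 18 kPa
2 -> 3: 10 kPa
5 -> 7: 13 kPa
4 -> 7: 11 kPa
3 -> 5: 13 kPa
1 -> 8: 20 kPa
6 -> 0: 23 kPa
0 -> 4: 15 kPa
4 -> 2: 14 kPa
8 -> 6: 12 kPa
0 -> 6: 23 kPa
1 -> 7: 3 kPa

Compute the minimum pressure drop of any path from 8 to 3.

40 kPa

Running Dijkstra from 8:
8: 0
6: 12  (via 8)
1: 30  (via 6)
5: 33  (via 1)
7: 33  (via 1)
0: 35  (via 6)
4: 37  (via 1)
3: 40  (via 5)
Shortest route: 8–6–1–5–3 = 40 kPa.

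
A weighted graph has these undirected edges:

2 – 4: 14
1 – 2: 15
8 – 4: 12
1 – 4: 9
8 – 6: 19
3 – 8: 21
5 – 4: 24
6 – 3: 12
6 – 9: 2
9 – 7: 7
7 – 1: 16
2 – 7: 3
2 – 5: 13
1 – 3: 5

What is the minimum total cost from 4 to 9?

Settle nodes by increasing distance from 4:
4: 0
1: 9  (via 4)
8: 12  (via 4)
2: 14  (via 4)
3: 14  (via 1)
7: 17  (via 2)
5: 24  (via 4)
9: 24  (via 7)
Shortest route: 4–2–7–9 = 24.

24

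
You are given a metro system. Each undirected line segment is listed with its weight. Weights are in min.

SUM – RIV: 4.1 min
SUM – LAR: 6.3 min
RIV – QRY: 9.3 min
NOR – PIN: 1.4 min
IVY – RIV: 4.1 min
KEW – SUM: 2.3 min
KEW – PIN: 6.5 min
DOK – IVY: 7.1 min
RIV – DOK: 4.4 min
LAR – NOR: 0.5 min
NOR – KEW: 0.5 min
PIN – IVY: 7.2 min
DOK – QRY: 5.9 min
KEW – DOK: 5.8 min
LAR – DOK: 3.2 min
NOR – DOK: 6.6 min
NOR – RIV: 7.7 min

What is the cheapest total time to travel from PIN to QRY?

Compare a few routes:
PIN → NOR → LAR → DOK → QRY: 1.4+0.5+3.2+5.9 = 11
PIN → NOR → KEW → DOK → QRY: 1.4+0.5+5.8+5.9 = 13.6
The minimum is 11 min via PIN → NOR → LAR → DOK → QRY.

11 min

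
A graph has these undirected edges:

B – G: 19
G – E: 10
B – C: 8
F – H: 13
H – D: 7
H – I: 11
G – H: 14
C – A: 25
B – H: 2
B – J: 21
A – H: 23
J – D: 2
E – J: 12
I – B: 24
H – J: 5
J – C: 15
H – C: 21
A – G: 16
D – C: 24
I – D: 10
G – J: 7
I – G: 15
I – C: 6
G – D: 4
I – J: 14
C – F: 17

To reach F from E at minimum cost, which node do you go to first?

J

Candidate routes:
E–J–H–F: 12+5+13 = 30
E–G–D–H–F: 10+4+7+13 = 34
The minimum is 30 via E–J–H–F.
So from E the first move is to J.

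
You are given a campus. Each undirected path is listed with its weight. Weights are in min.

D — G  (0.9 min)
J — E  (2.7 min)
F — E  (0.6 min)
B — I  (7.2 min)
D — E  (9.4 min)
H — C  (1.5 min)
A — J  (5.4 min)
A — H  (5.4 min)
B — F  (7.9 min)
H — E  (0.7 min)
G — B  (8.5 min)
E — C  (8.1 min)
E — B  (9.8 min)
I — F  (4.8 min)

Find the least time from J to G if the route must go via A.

21.8 min

Shortest J→A: J–A = 5.4
Shortest A→G: A–H–E–D–G = 16.4
Total via A: 5.4 + 16.4 = 21.8 min.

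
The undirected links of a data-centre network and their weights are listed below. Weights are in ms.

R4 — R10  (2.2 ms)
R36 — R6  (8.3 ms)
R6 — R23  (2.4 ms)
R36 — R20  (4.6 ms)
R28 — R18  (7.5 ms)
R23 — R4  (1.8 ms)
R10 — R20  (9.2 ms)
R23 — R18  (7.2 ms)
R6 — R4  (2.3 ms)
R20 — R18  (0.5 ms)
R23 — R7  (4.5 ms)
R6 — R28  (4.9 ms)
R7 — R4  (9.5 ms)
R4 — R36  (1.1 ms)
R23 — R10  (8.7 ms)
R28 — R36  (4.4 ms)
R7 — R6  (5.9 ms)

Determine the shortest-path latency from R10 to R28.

Candidate routes:
R10 - R4 - R6 - R28: 2.2+2.3+4.9 = 9.4
R10 - R4 - R36 - R28: 2.2+1.1+4.4 = 7.7
R10 - R4 - R23 - R6 - R28: 2.2+1.8+2.4+4.9 = 11.3
Cheapest is R10 - R4 - R36 - R28 at 7.7 ms.

7.7 ms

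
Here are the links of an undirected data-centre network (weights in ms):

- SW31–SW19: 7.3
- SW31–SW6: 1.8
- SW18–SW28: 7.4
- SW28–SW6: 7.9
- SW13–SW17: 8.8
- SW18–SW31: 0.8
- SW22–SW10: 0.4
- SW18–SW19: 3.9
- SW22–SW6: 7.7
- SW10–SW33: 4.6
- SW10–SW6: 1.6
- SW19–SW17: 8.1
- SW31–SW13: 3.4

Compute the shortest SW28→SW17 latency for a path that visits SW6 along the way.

21.9 ms

Shortest SW28→SW6: SW28–SW6 = 7.9
Best SW6 to SW17: SW6–SW31–SW13–SW17 costing 14
Total via SW6: 7.9 + 14 = 21.9 ms.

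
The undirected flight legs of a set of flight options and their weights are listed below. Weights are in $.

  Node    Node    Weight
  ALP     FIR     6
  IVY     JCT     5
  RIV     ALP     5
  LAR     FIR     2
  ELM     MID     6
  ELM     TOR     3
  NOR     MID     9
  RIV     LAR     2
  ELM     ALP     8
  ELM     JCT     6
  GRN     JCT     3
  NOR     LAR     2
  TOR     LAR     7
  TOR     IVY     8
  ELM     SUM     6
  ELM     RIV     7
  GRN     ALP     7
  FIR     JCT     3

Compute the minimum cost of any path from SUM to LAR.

$15

Compare a few routes:
SUM → ELM → TOR → LAR: 6+3+7 = 16
SUM → ELM → RIV → LAR: 6+7+2 = 15
Cheapest is SUM → ELM → RIV → LAR at $15.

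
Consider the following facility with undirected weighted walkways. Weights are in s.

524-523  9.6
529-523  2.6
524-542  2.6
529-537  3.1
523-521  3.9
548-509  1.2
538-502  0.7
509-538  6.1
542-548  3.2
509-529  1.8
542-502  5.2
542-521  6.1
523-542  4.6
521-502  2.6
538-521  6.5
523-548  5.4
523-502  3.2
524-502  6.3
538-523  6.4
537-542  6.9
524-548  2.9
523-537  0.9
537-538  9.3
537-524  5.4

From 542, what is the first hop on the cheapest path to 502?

502

Candidate routes:
542–521–502: 6.1+2.6 = 8.7
542–502: 5.2 = 5.2
542–523–502: 4.6+3.2 = 7.8
The minimum is 5.2 s via 542–502.
So from 542 the first move is to 502.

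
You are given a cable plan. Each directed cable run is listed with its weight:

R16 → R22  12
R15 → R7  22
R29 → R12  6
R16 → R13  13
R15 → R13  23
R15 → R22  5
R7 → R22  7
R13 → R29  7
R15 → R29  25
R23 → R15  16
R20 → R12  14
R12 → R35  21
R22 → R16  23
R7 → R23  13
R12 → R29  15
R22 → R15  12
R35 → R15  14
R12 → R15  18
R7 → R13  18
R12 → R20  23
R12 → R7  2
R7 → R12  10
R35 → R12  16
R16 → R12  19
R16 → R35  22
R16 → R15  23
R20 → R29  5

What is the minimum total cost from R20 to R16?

43

Compare a few routes:
R20 - R29 - R12 - R15 - R22 - R16: 5+6+18+5+23 = 57
R20 - R12 - R7 - R22 - R16: 14+2+7+23 = 46
R20 - R29 - R12 - R7 - R22 - R16: 5+6+2+7+23 = 43
Cheapest is R20 - R29 - R12 - R7 - R22 - R16 at 43.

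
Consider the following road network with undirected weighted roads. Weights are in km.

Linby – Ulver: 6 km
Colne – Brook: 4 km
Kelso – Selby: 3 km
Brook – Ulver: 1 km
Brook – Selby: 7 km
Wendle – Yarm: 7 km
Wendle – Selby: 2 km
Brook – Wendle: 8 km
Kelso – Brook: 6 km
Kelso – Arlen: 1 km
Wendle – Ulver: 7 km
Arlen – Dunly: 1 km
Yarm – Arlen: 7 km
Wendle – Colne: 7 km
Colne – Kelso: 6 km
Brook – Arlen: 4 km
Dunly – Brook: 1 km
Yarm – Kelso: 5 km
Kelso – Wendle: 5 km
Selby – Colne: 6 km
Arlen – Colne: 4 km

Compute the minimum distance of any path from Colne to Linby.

Candidate routes:
Colne–Brook–Ulver–Linby: 4+1+6 = 11
Colne–Arlen–Dunly–Brook–Ulver–Linby: 4+1+1+1+6 = 13
The minimum is 11 km via Colne–Brook–Ulver–Linby.

11 km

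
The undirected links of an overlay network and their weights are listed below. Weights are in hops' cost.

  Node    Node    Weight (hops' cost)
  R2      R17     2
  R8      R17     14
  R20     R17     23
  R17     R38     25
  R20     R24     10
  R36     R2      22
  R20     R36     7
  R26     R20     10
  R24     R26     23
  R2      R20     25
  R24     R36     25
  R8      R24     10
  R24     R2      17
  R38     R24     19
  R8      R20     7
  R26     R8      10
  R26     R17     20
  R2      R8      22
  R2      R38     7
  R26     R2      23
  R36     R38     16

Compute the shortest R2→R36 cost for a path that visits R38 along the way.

Best R2 to R38: R2 → R38 costing 7
Shortest R38→R36: R38 → R36 = 16
Total via R38: 7 + 16 = 23 hops' cost.

23 hops' cost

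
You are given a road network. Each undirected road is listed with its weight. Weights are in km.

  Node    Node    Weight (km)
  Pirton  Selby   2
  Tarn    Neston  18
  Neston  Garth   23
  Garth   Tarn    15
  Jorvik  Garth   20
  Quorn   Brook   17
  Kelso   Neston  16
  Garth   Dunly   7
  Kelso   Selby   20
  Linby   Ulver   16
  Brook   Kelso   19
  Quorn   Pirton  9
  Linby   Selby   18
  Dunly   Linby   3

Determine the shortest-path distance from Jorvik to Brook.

Shortest distances from Jorvik:
Jorvik: 0
Garth: 20  (via Jorvik)
Dunly: 27  (via Garth)
Linby: 30  (via Dunly)
Tarn: 35  (via Garth)
Neston: 43  (via Garth)
Ulver: 46  (via Linby)
Selby: 48  (via Linby)
Pirton: 50  (via Selby)
Kelso: 59  (via Neston)
Quorn: 59  (via Pirton)
Brook: 76  (via Quorn)
Shortest route: Jorvik–Garth–Dunly–Linby–Selby–Pirton–Quorn–Brook = 76 km.

76 km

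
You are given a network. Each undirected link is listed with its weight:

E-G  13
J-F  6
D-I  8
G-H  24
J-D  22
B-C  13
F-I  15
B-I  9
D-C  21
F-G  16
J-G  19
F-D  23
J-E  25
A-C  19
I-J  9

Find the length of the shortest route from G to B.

Enumerating some paths:
G–F–J–I–B: 16+6+9+9 = 40
G–F–I–B: 16+15+9 = 40
G–J–I–B: 19+9+9 = 37
Cheapest is G–J–I–B at 37.

37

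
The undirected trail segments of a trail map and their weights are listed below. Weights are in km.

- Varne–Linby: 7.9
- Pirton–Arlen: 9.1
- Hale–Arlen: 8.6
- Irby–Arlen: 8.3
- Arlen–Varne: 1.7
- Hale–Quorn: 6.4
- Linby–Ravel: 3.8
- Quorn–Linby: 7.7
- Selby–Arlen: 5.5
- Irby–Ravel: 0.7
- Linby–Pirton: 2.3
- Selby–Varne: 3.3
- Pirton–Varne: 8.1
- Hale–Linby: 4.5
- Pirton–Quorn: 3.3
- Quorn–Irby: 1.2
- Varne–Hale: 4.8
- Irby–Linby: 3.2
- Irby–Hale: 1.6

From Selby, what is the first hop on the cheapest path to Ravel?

Varne

Compare a few routes:
Selby–Varne–Hale–Irby–Ravel: 3.3+4.8+1.6+0.7 = 10.4
Selby–Varne–Arlen–Irby–Ravel: 3.3+1.7+8.3+0.7 = 14
The minimum is 10.4 km via Selby–Varne–Hale–Irby–Ravel.
So from Selby the first move is to Varne.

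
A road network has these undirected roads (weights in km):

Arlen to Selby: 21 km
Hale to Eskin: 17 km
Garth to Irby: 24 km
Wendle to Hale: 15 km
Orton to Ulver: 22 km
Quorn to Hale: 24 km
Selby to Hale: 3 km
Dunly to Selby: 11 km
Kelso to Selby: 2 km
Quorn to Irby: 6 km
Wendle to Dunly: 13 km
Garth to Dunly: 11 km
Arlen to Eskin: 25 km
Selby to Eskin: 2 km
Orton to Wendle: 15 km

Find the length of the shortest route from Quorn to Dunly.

38 km

Running Dijkstra from Quorn:
Quorn: 0
Irby: 6  (via Quorn)
Hale: 24  (via Quorn)
Selby: 27  (via Hale)
Kelso: 29  (via Selby)
Eskin: 29  (via Selby)
Garth: 30  (via Irby)
Dunly: 38  (via Selby)
Shortest route: Quorn → Hale → Selby → Dunly = 38 km.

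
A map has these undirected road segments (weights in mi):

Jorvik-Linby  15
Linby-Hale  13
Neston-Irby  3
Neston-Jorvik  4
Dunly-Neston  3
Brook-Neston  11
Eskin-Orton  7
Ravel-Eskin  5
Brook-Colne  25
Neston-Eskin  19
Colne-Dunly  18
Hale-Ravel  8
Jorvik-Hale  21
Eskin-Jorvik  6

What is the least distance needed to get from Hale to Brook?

Candidate routes:
Hale → Jorvik → Neston → Brook: 21+4+11 = 36
Hale → Ravel → Eskin → Jorvik → Neston → Brook: 8+5+6+4+11 = 34
Hale → Linby → Jorvik → Neston → Brook: 13+15+4+11 = 43
The minimum is 34 mi via Hale → Ravel → Eskin → Jorvik → Neston → Brook.

34 mi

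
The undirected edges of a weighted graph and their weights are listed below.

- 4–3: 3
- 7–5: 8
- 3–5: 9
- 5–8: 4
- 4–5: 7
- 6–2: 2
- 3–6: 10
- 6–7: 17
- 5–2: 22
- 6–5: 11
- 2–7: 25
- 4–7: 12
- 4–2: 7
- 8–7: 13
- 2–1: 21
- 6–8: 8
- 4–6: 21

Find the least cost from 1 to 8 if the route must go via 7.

Shortest 1→7: 1 → 2 → 6 → 7 = 40
Shortest 7→8: 7 → 5 → 8 = 12
Total via 7: 40 + 12 = 52.

52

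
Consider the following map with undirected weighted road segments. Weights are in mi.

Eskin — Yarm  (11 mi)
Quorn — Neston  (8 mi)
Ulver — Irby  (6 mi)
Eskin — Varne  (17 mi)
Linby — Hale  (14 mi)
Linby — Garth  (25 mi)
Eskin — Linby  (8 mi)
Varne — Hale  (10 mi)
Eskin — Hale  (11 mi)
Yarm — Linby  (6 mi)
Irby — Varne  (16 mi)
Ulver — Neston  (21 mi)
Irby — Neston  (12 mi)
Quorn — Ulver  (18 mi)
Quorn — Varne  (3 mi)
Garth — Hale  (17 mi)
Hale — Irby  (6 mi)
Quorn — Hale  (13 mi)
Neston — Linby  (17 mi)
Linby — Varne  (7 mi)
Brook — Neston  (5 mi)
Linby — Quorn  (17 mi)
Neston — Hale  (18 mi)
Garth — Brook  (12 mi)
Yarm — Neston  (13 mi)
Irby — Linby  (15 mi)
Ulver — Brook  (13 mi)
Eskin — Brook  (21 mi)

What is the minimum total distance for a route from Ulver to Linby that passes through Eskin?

31 mi

Best Ulver to Eskin: Ulver → Irby → Hale → Eskin costing 23
Best Eskin to Linby: Eskin → Linby costing 8
Total via Eskin: 23 + 8 = 31 mi.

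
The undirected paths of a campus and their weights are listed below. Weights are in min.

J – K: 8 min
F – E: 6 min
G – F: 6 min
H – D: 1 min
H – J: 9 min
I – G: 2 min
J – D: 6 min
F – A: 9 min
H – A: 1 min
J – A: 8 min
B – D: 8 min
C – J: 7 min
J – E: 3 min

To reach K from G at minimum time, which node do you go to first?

Compare a few routes:
G–F–E–J–K: 6+6+3+8 = 23
G–F–A–J–K: 6+9+8+8 = 31
G–F–A–H–D–J–K: 6+9+1+1+6+8 = 31
Cheapest is G–F–E–J–K at 23 min.
So from G the first move is to F.

F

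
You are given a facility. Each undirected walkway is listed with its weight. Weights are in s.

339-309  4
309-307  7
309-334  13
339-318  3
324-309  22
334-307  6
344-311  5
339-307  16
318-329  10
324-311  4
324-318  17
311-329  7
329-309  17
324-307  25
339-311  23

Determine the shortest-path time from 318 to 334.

Settle nodes by increasing distance from 318:
318: 0
339: 3  (via 318)
309: 7  (via 339)
329: 10  (via 318)
307: 14  (via 309)
311: 17  (via 329)
324: 17  (via 318)
334: 20  (via 309)
Shortest route: 318 → 339 → 309 → 334 = 20 s.

20 s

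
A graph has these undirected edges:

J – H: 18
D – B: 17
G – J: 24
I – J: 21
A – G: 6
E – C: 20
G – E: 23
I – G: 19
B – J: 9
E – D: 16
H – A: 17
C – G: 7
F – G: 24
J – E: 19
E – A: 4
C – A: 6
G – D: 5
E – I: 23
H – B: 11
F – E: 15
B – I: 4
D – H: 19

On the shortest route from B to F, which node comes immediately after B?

I

Enumerating some paths:
B–I–E–F: 4+23+15 = 42
B–J–E–F: 9+19+15 = 43
The minimum is 42 via B–I–E–F.
So from B the first move is to I.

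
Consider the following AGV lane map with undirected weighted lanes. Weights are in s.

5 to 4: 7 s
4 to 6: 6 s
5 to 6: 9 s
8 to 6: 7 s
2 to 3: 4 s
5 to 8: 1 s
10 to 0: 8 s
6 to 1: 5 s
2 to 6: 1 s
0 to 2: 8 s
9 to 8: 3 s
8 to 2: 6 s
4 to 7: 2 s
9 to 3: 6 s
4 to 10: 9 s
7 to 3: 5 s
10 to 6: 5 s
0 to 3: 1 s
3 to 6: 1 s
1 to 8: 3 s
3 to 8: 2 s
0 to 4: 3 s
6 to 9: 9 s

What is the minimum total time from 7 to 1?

10 s

Shortest distances from 7:
7: 0
4: 2  (via 7)
0: 5  (via 4)
3: 5  (via 7)
6: 6  (via 3)
2: 7  (via 6)
8: 7  (via 3)
5: 8  (via 8)
1: 10  (via 8)
Shortest route: 7–3–8–1 = 10 s.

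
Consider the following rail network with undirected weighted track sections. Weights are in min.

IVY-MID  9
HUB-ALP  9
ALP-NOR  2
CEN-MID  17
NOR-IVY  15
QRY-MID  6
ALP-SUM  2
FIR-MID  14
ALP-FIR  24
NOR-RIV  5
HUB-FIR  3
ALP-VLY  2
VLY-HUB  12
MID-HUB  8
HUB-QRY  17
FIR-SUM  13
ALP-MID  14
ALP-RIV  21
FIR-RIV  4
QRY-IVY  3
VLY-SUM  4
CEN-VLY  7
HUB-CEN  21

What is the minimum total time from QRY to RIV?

21 min

Compare a few routes:
QRY - IVY - NOR - RIV: 3+15+5 = 23
QRY - MID - HUB - FIR - RIV: 6+8+3+4 = 21
QRY - HUB - FIR - RIV: 17+3+4 = 24
The minimum is 21 min via QRY - MID - HUB - FIR - RIV.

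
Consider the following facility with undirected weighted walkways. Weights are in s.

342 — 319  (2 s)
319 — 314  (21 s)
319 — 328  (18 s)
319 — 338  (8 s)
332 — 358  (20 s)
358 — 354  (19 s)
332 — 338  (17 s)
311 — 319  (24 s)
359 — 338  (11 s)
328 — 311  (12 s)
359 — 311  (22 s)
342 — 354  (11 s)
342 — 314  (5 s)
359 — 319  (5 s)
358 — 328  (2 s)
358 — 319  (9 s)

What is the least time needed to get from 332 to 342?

27 s

Candidate routes:
332 - 358 - 319 - 342: 20+9+2 = 31
332 - 338 - 359 - 319 - 342: 17+11+5+2 = 35
332 - 338 - 319 - 342: 17+8+2 = 27
Cheapest is 332 - 338 - 319 - 342 at 27 s.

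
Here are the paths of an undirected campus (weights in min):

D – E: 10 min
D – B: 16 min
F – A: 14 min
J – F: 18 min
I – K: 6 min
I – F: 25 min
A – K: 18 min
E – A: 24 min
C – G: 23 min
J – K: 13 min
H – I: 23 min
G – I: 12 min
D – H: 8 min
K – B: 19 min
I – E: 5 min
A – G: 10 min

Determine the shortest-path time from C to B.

60 min

Enumerating some paths:
C → G → I → E → D → B: 23+12+5+10+16 = 66
C → G → I → K → B: 23+12+6+19 = 60
C → G → I → H → D → B: 23+12+23+8+16 = 82
C → G → A → K → B: 23+10+18+19 = 70
Cheapest is C → G → I → K → B at 60 min.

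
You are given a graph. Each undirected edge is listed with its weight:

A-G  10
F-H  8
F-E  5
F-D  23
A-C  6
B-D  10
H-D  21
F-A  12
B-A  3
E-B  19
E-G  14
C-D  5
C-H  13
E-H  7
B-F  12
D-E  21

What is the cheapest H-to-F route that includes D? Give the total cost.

Shortest H→D: H → C → D = 18
Shortest D→F: D → B → F = 22
Total via D: 18 + 22 = 40.

40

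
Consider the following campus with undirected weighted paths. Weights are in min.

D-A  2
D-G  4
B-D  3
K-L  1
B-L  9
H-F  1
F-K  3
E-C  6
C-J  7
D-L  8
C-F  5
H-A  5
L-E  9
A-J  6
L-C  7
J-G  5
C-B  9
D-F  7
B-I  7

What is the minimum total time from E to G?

Candidate routes:
E - L - D - G: 9+8+4 = 21
E - C - B - D - G: 6+9+3+4 = 22
E - C - J - G: 6+7+5 = 18
The minimum is 18 min via E - C - J - G.

18 min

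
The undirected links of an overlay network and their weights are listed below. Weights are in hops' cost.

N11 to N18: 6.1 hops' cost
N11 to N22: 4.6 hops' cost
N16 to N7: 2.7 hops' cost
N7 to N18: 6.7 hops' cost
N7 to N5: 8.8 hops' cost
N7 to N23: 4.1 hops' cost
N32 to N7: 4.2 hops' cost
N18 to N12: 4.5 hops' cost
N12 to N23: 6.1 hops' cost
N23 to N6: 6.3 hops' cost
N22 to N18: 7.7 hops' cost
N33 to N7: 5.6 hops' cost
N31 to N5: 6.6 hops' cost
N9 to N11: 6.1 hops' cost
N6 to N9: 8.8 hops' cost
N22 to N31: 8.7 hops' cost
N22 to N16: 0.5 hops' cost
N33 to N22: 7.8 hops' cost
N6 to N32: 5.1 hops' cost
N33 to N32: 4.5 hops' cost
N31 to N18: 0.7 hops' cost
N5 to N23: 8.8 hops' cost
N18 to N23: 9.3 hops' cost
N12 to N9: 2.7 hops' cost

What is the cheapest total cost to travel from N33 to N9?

Compare a few routes:
N33–N7–N23–N12–N9: 5.6+4.1+6.1+2.7 = 18.5
N33–N32–N6–N9: 4.5+5.1+8.8 = 18.4
N33–N22–N11–N9: 7.8+4.6+6.1 = 18.5
N33–N7–N18–N12–N9: 5.6+6.7+4.5+2.7 = 19.5
Cheapest is N33–N32–N6–N9 at 18.4 hops' cost.

18.4 hops' cost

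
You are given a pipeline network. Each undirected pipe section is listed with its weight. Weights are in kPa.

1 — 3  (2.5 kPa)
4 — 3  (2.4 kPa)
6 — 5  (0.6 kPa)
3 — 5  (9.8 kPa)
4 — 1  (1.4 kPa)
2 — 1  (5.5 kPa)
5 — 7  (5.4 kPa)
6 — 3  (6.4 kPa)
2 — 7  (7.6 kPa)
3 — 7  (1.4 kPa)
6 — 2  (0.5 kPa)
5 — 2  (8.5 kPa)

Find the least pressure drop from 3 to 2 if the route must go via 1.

8 kPa

Best 3 to 1: 3–1 costing 2.5
Best 1 to 2: 1–2 costing 5.5
Total via 1: 2.5 + 5.5 = 8 kPa.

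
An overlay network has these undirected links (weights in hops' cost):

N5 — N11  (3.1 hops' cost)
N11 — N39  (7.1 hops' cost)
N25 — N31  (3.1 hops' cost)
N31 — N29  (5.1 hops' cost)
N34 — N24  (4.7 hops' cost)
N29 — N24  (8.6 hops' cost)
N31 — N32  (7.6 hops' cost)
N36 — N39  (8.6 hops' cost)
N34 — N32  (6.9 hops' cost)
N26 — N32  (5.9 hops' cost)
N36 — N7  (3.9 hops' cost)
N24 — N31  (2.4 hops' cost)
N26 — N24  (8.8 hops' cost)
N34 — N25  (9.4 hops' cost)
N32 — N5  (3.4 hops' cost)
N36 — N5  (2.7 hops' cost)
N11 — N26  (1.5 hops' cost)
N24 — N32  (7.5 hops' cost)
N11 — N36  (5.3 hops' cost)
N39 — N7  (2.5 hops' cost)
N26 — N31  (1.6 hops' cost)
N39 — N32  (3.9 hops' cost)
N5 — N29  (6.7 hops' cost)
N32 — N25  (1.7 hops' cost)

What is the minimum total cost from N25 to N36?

7.8 hops' cost

Candidate routes:
N25–N32–N39–N7–N36: 1.7+3.9+2.5+3.9 = 12
N25–N32–N5–N36: 1.7+3.4+2.7 = 7.8
N25–N31–N26–N11–N36: 3.1+1.6+1.5+5.3 = 11.5
N25–N31–N26–N11–N5–N36: 3.1+1.6+1.5+3.1+2.7 = 12
The minimum is 7.8 hops' cost via N25–N32–N5–N36.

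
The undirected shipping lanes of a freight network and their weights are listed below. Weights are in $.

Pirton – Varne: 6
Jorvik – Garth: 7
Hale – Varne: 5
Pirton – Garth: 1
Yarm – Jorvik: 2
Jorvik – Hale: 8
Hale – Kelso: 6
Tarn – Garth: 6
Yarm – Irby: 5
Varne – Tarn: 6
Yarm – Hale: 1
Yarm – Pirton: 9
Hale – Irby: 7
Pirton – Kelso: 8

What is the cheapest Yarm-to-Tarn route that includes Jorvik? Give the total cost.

Best Yarm to Jorvik: Yarm → Jorvik costing 2
Best Jorvik to Tarn: Jorvik → Garth → Tarn costing 13
Total via Jorvik: 2 + 13 = $15.

$15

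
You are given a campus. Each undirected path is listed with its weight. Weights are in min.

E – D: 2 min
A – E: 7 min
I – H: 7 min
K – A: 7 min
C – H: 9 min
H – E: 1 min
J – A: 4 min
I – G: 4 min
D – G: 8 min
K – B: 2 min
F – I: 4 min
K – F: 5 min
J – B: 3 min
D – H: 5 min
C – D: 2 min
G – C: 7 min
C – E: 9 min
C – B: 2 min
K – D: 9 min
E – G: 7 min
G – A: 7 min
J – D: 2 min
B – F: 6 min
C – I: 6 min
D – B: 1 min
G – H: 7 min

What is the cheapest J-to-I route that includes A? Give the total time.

Shortest J→A: J–A = 4
Shortest A→I: A–G–I = 11
Total via A: 4 + 11 = 15 min.

15 min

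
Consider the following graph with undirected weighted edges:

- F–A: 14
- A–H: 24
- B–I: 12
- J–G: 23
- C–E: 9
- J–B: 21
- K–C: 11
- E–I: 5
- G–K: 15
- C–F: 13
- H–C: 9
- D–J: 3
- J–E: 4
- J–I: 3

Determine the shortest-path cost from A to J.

Compare a few routes:
A - F - C - E - I - J: 14+13+9+5+3 = 44
A - H - C - E - I - J: 24+9+9+5+3 = 50
A - H - C - E - J: 24+9+9+4 = 46
A - F - C - E - J: 14+13+9+4 = 40
The minimum is 40 via A - F - C - E - J.

40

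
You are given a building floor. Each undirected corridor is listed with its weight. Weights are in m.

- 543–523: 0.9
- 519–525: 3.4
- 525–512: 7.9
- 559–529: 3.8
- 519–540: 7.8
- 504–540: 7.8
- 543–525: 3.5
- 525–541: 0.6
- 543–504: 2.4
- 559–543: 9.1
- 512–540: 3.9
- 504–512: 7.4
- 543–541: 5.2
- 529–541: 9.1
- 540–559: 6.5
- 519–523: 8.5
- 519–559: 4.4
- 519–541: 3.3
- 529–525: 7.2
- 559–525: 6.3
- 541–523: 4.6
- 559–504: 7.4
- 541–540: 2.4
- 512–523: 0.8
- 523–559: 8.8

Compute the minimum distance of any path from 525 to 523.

4.4 m

Running Dijkstra from 525:
525: 0
541: 0.6  (via 525)
540: 3  (via 541)
519: 3.4  (via 525)
543: 3.5  (via 525)
523: 4.4  (via 543)
Shortest route: 525 → 543 → 523 = 4.4 m.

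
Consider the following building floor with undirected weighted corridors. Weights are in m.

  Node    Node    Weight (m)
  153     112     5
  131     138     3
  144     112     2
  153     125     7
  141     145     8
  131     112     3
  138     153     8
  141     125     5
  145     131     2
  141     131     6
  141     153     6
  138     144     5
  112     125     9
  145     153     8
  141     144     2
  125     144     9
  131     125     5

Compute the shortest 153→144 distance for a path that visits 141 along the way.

8 m

Shortest 153→141: 153 → 141 = 6
Shortest 141→144: 141 → 144 = 2
Total via 141: 6 + 2 = 8 m.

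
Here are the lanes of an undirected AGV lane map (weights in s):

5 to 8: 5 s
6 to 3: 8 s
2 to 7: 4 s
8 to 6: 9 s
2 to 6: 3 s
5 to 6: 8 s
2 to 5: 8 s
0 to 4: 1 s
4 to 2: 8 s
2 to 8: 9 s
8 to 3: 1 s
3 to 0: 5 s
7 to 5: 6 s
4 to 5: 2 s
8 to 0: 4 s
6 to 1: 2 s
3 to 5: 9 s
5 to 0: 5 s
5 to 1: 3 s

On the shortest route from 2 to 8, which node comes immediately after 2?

Compare a few routes:
2 → 6 → 1 → 5 → 8: 3+2+3+5 = 13
2 → 6 → 3 → 8: 3+8+1 = 12
2 → 8: 9 = 9
2 → 6 → 8: 3+9 = 12
The minimum is 9 s via 2 → 8.
So from 2 the first move is to 8.

8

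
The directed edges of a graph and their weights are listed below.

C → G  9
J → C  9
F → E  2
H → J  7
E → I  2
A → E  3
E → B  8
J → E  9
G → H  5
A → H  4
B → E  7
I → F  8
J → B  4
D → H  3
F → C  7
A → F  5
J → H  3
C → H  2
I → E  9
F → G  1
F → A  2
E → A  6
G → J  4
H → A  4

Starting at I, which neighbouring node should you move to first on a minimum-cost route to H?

Candidate routes:
I → F → G → J → H: 8+1+4+3 = 16
I → F → G → H: 8+1+5 = 14
Cheapest is I → F → G → H at 14.
So from I the first move is to F.

F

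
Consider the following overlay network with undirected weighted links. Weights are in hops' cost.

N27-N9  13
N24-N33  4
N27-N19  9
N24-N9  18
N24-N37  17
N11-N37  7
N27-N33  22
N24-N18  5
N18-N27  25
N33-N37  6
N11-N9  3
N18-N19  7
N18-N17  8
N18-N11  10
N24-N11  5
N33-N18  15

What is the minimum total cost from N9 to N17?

Running Dijkstra from N9:
N9: 0
N11: 3  (via N9)
N24: 8  (via N11)
N37: 10  (via N11)
N33: 12  (via N24)
N27: 13  (via N9)
N18: 13  (via N11)
N19: 20  (via N18)
N17: 21  (via N18)
Shortest route: N9–N11–N18–N17 = 21 hops' cost.

21 hops' cost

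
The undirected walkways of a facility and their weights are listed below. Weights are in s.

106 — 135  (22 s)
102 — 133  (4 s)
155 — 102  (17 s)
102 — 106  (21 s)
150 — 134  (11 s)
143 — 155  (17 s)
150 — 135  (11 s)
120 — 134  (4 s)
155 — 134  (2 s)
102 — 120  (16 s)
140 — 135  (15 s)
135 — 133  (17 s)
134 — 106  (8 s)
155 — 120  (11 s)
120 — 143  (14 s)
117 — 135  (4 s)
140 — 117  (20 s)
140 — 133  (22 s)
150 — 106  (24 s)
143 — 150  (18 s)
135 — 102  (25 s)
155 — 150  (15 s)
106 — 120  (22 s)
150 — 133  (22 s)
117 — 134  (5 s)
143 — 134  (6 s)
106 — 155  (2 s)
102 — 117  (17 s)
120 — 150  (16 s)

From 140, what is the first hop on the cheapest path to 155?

Compare a few routes:
140–117–134–155: 20+5+2 = 27
140–135–117–134–106–155: 15+4+5+8+2 = 34
140–135–117–134–155: 15+4+5+2 = 26
The minimum is 26 s via 140–135–117–134–155.
So from 140 the first move is to 135.

135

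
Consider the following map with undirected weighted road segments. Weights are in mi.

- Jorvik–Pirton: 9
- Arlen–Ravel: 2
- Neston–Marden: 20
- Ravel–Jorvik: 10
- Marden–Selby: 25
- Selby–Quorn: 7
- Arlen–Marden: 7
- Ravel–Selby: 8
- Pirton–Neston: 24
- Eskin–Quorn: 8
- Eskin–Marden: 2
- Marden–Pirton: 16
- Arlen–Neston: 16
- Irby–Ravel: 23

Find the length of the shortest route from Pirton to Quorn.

26 mi

Compare a few routes:
Pirton - Jorvik - Ravel - Selby - Quorn: 9+10+8+7 = 34
Pirton - Marden - Eskin - Quorn: 16+2+8 = 26
The minimum is 26 mi via Pirton - Marden - Eskin - Quorn.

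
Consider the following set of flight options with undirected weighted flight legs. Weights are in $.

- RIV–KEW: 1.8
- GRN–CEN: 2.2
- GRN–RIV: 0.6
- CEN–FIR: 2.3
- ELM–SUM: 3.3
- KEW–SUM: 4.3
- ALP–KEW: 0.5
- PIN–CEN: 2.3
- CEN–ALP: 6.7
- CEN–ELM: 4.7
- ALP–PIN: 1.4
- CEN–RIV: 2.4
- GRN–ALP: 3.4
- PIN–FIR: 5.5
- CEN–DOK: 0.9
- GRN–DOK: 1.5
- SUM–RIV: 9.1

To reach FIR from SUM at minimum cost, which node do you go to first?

ELM

Enumerating some paths:
SUM → KEW → ALP → PIN → CEN → FIR: 4.3+0.5+1.4+2.3+2.3 = 10.8
SUM → ELM → CEN → FIR: 3.3+4.7+2.3 = 10.3
SUM → KEW → RIV → GRN → CEN → FIR: 4.3+1.8+0.6+2.2+2.3 = 11.2
SUM → KEW → RIV → CEN → FIR: 4.3+1.8+2.4+2.3 = 10.8
The minimum is $10.3 via SUM → ELM → CEN → FIR.
So from SUM the first move is to ELM.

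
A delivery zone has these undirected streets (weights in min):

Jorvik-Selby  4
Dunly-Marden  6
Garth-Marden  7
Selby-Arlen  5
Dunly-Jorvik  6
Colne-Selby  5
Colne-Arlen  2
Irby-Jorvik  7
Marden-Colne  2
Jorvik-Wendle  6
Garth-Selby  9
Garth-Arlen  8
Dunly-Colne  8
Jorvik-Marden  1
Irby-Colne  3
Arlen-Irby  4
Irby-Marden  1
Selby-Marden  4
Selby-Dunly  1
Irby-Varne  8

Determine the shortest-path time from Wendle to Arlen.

Candidate routes:
Wendle → Jorvik → Marden → Irby → Arlen: 6+1+1+4 = 12
Wendle → Jorvik → Marden → Colne → Arlen: 6+1+2+2 = 11
Cheapest is Wendle → Jorvik → Marden → Colne → Arlen at 11 min.

11 min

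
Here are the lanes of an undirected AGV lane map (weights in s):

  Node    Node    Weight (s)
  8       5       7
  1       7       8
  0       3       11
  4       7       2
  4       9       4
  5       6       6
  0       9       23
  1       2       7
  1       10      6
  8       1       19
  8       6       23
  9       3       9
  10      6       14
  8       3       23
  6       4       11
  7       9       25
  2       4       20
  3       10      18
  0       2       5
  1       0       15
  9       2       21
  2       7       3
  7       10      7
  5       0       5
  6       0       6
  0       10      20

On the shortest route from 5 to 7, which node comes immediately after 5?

Compare a few routes:
5 - 6 - 4 - 7: 6+11+2 = 19
5 - 0 - 2 - 7: 5+5+3 = 13
Cheapest is 5 - 0 - 2 - 7 at 13 s.
So from 5 the first move is to 0.

0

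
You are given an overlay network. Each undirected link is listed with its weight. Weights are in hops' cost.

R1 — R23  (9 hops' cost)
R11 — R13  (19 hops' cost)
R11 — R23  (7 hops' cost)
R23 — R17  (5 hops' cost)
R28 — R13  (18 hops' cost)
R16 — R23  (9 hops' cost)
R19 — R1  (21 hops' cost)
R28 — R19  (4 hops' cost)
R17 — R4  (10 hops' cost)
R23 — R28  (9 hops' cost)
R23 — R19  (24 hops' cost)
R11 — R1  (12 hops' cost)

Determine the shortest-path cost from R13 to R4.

Settle nodes by increasing distance from R13:
R13: 0
R28: 18  (via R13)
R11: 19  (via R13)
R19: 22  (via R28)
R23: 26  (via R11)
R1: 31  (via R11)
R17: 31  (via R23)
R16: 35  (via R23)
R4: 41  (via R17)
Shortest route: R13 → R11 → R23 → R17 → R4 = 41 hops' cost.

41 hops' cost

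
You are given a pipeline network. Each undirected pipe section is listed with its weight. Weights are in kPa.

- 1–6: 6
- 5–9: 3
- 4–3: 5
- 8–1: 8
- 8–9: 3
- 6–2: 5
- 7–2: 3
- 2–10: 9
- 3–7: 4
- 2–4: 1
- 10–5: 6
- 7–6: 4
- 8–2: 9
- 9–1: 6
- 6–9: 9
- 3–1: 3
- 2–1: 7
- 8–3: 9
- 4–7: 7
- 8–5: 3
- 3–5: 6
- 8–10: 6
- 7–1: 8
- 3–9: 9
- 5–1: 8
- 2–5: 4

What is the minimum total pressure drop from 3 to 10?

Settle nodes by increasing distance from 3:
3: 0
1: 3  (via 3)
7: 4  (via 3)
4: 5  (via 3)
2: 6  (via 4)
5: 6  (via 3)
6: 8  (via 7)
8: 9  (via 3)
9: 9  (via 3)
10: 12  (via 5)
Shortest route: 3–5–10 = 12 kPa.

12 kPa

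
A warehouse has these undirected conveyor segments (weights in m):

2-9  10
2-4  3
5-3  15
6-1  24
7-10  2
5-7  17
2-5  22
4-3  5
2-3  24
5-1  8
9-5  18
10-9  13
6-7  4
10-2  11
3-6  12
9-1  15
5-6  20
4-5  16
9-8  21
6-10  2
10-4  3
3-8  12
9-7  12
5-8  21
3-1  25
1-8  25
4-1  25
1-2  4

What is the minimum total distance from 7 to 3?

10 m

Settle nodes by increasing distance from 7:
7: 0
10: 2  (via 7)
6: 4  (via 7)
4: 5  (via 10)
2: 8  (via 4)
3: 10  (via 4)
Shortest route: 7–10–4–3 = 10 m.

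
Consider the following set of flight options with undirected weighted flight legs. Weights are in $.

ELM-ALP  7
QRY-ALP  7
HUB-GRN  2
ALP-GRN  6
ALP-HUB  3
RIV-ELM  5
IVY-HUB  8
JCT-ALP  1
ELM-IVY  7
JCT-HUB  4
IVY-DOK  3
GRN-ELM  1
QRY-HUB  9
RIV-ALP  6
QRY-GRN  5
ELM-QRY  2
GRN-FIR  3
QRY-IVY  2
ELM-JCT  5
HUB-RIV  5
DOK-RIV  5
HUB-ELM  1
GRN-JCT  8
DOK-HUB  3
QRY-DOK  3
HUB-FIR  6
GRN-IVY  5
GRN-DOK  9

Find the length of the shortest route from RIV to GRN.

Compare a few routes:
RIV - HUB - GRN: 5+2 = 7
RIV - HUB - ELM - GRN: 5+1+1 = 7
RIV - ELM - GRN: 5+1 = 6
The minimum is $6 via RIV - ELM - GRN.

$6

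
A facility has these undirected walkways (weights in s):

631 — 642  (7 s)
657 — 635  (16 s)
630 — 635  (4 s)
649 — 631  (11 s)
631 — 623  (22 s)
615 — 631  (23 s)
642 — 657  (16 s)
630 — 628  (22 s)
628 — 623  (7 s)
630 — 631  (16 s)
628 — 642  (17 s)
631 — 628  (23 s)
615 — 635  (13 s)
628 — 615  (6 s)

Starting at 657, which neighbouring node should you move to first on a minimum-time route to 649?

Enumerating some paths:
657 - 642 - 631 - 649: 16+7+11 = 34
657 - 635 - 630 - 631 - 649: 16+4+16+11 = 47
657 - 642 - 628 - 631 - 649: 16+17+23+11 = 67
657 - 635 - 615 - 631 - 649: 16+13+23+11 = 63
The minimum is 34 s via 657 - 642 - 631 - 649.
So from 657 the first move is to 642.

642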